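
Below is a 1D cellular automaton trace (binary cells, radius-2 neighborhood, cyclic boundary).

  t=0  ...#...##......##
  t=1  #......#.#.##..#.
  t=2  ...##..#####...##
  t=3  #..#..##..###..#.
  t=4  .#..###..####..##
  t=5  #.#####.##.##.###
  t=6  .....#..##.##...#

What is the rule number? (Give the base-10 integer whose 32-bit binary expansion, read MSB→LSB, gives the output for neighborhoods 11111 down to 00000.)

  #####|.  b31=0 t=2,i=9
  ####.|#  b30=1 t=2,i=10
  ###.#|.  b29=0 t=5,i=0
  ###..|#  b28=1 t=2,i=11
  ##.##|.  b27=0 t=5,i=1
  ##.#.|#  b26=1 t=4,i=0
  ##..#|.  b25=0 t=1,i=13
  ##...|#  b24=1 t=0,i=0
  #.###|.  b23=0 t=5,i=2
  #.##.|#  b22=1 t=1,i=11
  #.#.#|#  b21=1 t=1,i=9
  #.#..|.  b20=0 t=1,i=0
  #..##|#  b19=1 t=2,i=6
  #..#.|.  b18=0 t=1,i=14
  #...#|.  b17=0 t=0,i=1
  #....|.  b16=0 t=0,i=10
  .####|.  b15=0 t=2,i=8
  .###.|#  b14=1 t=3,i=11
  .##.#|#  b13=1 t=4,i=16
  .##..|.  b12=0 t=0,i=8
  .#.##|#  b11=1 t=1,i=10
  .#.#.|#  b10=1 t=1,i=8
  .#..#|#  b9=1 t=3,i=1
  .#...|.  b8=0 t=0,i=4
  ..###|#  b7=1 t=2,i=7
  ..##.|#  b6=1 t=0,i=7
  ..#.#|#  b5=1 t=1,i=7
  ..#..|.  b4=0 t=0,i=3
  ...##|.  b3=0 t=0,i=6
  ...#.|.  b2=0 t=0,i=2
  ....#|.  b1=0 t=0,i=13
  .....|#  b0=1 t=0,i=11
  bits 01010101011010000110111011100001 = 1432907489

1432907489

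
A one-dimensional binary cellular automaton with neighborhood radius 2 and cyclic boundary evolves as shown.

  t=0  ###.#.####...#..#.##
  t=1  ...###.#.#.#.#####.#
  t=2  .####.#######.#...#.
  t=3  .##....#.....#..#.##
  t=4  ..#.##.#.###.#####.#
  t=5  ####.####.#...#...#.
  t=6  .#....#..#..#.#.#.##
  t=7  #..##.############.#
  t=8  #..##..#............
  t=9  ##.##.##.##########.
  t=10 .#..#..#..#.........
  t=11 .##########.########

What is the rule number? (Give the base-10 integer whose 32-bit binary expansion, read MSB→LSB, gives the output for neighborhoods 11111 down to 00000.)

  nb #####: next=.  (t=0,i=0, bit31=0)
  nb ####.: next=.  (t=0,i=1, bit30=0)
  nb ###.#: next=.  (t=0,i=2, bit29=0)
  nb ###..: next=#  (t=0,i=9, bit28=1)
  nb ##.##: next=.  (t=2,i=5, bit27=0)
  nb ##.#.: next=#  (t=0,i=3, bit26=1)
  nb ##..#: next=.  (t=7,i=1, bit25=0)
  nb ##...: next=.  (t=0,i=10, bit24=0)
  nb #.###: next=.  (t=0,i=6, bit23=0)
  nb #.##.: next=.  (t=3,i=1, bit22=0)
  nb #.#.#: next=#  (t=0,i=4, bit21=1)
  nb #.#..: next=.  (t=1,i=19, bit20=0)
  nb #..##: next=.  (t=2,i=0, bit19=0)
  nb #..#.: next=#  (t=0,i=15, bit18=1)
  nb #...#: next=#  (t=0,i=11, bit17=1)
  nb #....: next=#  (t=3,i=4, bit16=1)
  nb .####: next=#  (t=0,i=7, bit15=1)
  nb .###.: next=#  (t=1,i=4, bit14=1)
  nb .##.#: next=#  (t=3,i=19, bit13=1)
  nb .##..: next=#  (t=3,i=2, bit12=1)
  nb .#.##: next=#  (t=0,i=5, bit11=1)
  nb .#.#.: next=#  (t=1,i=8, bit10=1)
  nb .#..#: next=#  (t=0,i=14, bit9=1)
  nb .#...: next=.  (t=1,i=0, bit8=0)
  nb ..###: next=#  (t=1,i=3, bit7=1)
  nb ..##.: next=#  (t=7,i=3, bit6=1)
  nb ..#.#: next=#  (t=0,i=16, bit5=1)
  nb ..#..: next=#  (t=0,i=13, bit4=1)
  nb ...##: next=#  (t=1,i=2, bit3=1)
  nb ...#.: next=.  (t=0,i=12, bit2=0)
  nb ....#: next=#  (t=3,i=5, bit1=1)
  nb .....: next=#  (t=3,i=10, bit0=1)
  bits 00010100001001111111111011111011 = 338165499

338165499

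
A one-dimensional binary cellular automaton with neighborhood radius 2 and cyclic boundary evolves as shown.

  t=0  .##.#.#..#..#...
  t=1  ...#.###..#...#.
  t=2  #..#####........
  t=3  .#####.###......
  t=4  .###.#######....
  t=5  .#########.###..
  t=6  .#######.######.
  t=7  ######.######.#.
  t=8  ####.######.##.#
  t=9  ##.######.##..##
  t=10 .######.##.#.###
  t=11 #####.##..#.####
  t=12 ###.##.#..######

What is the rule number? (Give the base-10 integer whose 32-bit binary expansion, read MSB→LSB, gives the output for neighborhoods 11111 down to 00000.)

  ##### -> #   bit 31 = 1  t=2,i=5
  ####. -> .   bit 30 = 0  t=2,i=6
  ###.# -> #   bit 29 = 1  t=3,i=5
  ###.. -> #   bit 28 = 1  t=1,i=7
  ##.## -> #   bit 27 = 1  t=3,i=6
  ##.#. -> #   bit 26 = 1  t=0,i=3
  ##..# -> .   bit 25 = 0  t=1,i=8
  ##... -> #   bit 24 = 1  t=2,i=8
  #.### -> #   bit 23 = 1  t=1,i=5
  #.##. -> .   bit 22 = 0  t=8,i=12
  #.#.# -> .   bit 21 = 0  t=0,i=4
  #.#.. -> #   bit 20 = 1  t=0,i=6
  #..## -> #   bit 19 = 1  t=2,i=2
  #..#. -> .   bit 18 = 0  t=0,i=8
  #...# -> .   bit 17 = 0  t=1,i=12
  #.... -> #   bit 16 = 1  t=0,i=14
  .#### -> #   bit 15 = 1  t=2,i=4
  .###. -> #   bit 14 = 1  t=1,i=6
  .##.# -> .   bit 13 = 0  t=0,i=2
  .##.. -> #   bit 12 = 1  t=9,i=11
  .#.## -> #   bit 11 = 1  t=1,i=4
  .#.#. -> #   bit 10 = 1  t=0,i=5
  .#..# -> #   bit 9 = 1  t=0,i=7
  .#... -> .   bit 8 = 0  t=0,i=13
  ..### -> #   bit 7 = 1  t=2,i=3
  ..##. -> .   bit 6 = 0  t=0,i=1
  ..#.# -> #   bit 5 = 1  t=1,i=3
  ..#.. -> .   bit 4 = 0  t=0,i=9
  ...## -> .   bit 3 = 0  t=0,i=0
  ...#. -> .   bit 2 = 0  t=1,i=2
  ....# -> .   bit 1 = 0  t=0,i=15
  ..... -> .   bit 0 = 0  t=2,i=10
  bits 10111101100110011101111010100000 = 3180977824

3180977824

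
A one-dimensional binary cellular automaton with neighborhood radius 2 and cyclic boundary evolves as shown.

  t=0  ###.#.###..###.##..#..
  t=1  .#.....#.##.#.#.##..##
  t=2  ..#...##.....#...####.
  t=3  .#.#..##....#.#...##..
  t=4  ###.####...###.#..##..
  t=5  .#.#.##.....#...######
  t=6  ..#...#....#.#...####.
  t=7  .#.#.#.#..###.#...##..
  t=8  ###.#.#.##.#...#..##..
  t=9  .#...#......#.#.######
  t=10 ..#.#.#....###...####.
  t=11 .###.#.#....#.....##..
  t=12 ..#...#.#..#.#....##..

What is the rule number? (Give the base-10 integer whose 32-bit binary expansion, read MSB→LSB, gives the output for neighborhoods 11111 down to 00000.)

  [31] ##### => #  t=5,i=18
  [30] ####. => #  t=2,i=19
  [29] ###.# => .  t=0,i=2
  [28] ###.. => .  t=0,i=8
  [27] ##.## => #  t=0,i=14
  [26] ##.#. => .  t=0,i=3
  [25] ##..# => #  t=0,i=9
  [24] ##... => .  t=2,i=8
  [23] #.### => .  t=0,i=6
  [22] #.##. => .  t=0,i=15
  [21] #.#.# => .  t=0,i=4
  [20] #.#.. => .  t=1,i=1
  [19] #..## => #  t=0,i=10
  [18] #..#. => .  t=0,i=18
  [17] #...# => .  t=2,i=0
  [16] #.... => .  t=1,i=3
  [15] .#### => #  t=2,i=18
  [14] .###. => #  t=0,i=1
  [13] .##.# => .  t=1,i=10
  [12] .##.. => #  t=0,i=16
  [11] .#.## => .  t=0,i=5
  [10] .#.#. => #  t=1,i=13
  [9] .#..# => #  t=0,i=20
  [8] .#... => #  t=1,i=2
  [7] ..### => .  t=0,i=0
  [6] ..##. => #  t=1,i=20
  [5] ..#.# => #  t=1,i=7
  [4] ..#.. => .  t=0,i=19
  [3] ...## => .  t=2,i=5
  [2] ...#. => #  t=1,i=6
  [1] ....# => .  t=1,i=5
  [0] ..... => .  t=1,i=4
  bits 11001010000010001101011101100100 = 3389577060

3389577060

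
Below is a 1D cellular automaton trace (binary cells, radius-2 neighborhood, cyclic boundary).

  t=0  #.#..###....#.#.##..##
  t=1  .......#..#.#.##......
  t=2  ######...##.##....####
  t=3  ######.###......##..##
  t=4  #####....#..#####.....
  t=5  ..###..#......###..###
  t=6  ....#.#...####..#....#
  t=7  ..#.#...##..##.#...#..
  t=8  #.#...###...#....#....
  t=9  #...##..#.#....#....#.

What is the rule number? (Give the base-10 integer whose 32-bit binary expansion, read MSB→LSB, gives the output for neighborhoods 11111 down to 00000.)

  #####|#  b31=1 t=2,i=0
  ####.|#  b30=1 t=2,i=4
  ###.#|.  b29=0 t=0,i=0
  ###..|#  b28=1 t=0,i=7
  ##.##|.  b27=0 t=2,i=11
  ##.#.|.  b26=0 t=0,i=1
  ##..#|.  b25=0 t=0,i=18
  ##...|.  b24=0 t=0,i=8
  #.###|.  b23=0 t=3,i=7
  #.##.|.  b22=0 t=0,i=16
  #.#.#|#  b21=1 t=0,i=14
  #.#..|.  b20=0 t=0,i=2
  #..##|.  b19=0 t=0,i=4
  #..#.|#  b18=1 t=1,i=9
  #...#|#  b17=1 t=2,i=7
  #....|.  b16=0 t=0,i=9
  .####|.  b15=0 t=2,i=19
  .###.|.  b14=0 t=0,i=6
  .##.#|.  b13=0 t=2,i=10
  .##..|.  b12=0 t=0,i=17
  .#.##|#  b11=1 t=0,i=15
  .#.#.|.  b10=0 t=0,i=13
  .#..#|.  b9=0 t=0,i=3
  .#...|.  b8=0 t=5,i=8
  ..###|.  b7=0 t=0,i=5
  ..##.|#  b6=1 t=2,i=9
  ..#.#|#  b5=1 t=0,i=12
  ..#..|.  b4=0 t=1,i=7
  ...##|#  b3=1 t=2,i=8
  ...#.|.  b2=0 t=0,i=11
  ....#|#  b1=1 t=0,i=10
  .....|#  b0=1 t=1,i=0
  bits 11010000001001100000100001101011 = 3492153451

3492153451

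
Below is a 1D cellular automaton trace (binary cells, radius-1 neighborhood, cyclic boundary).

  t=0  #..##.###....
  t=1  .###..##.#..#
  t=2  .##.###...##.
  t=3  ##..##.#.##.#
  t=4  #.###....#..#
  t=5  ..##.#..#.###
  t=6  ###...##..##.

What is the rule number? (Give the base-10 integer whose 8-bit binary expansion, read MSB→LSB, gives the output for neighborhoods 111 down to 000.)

154

  nb ###: next=#  (t=0,i=7, bit7=1)
  nb ##.: next=.  (t=0,i=4, bit6=0)
  nb #.#: next=.  (t=0,i=5, bit5=0)
  nb #..: next=#  (t=0,i=1, bit4=1)
  nb .##: next=#  (t=0,i=3, bit3=1)
  nb .#.: next=.  (t=0,i=0, bit2=0)
  nb ..#: next=#  (t=0,i=2, bit1=1)
  nb ...: next=.  (t=0,i=10, bit0=0)
  bits 10011010 = 154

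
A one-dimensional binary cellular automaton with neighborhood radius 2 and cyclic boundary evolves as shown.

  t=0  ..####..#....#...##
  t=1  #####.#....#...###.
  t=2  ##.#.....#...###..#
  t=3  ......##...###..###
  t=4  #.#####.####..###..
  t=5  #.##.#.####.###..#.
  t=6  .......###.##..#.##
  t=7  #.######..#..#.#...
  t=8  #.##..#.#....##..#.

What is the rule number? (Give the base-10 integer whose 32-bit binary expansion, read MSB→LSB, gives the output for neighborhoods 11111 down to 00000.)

1267369195

  [31] ##### => .  t=1,i=2
  [30] ####. => #  t=0,i=4
  [29] ###.# => .  t=1,i=4
  [28] ###.. => .  t=0,i=5
  [27] ##.## => #  t=1,i=18
  [26] ##.#. => .  t=1,i=5
  [25] ##..# => #  t=0,i=0
  [24] ##... => #  t=3,i=0
  [23] #.### => #  t=1,i=0
  [22] #.##. => .  t=5,i=2
  [21] #.#.# => .  t=5,i=0
  [20] #.#.. => .  t=1,i=6
  [19] #..## => #  t=0,i=1
  [18] #..#. => .  t=0,i=7
  [17] #...# => #  t=0,i=15
  [16] #.... => .  t=0,i=10
  [15] .#### => #  t=0,i=3
  [14] .###. => .  t=1,i=16
  [13] .##.# => .  t=5,i=3
  [12] .##.. => .  t=0,i=18
  [11] .#.## => .  t=4,i=1
  [10] .#.#. => #  t=5,i=18
  [9] .#..# => .  t=7,i=11
  [8] .#... => .  t=0,i=9
  [7] ..### => #  t=0,i=2
  [6] ..##. => #  t=0,i=17
  [5] ..#.# => #  t=4,i=0
  [4] ..#.. => .  t=0,i=8
  [3] ...## => #  t=0,i=16
  [2] ...#. => .  t=0,i=12
  [1] ....# => #  t=0,i=11
  [0] ..... => #  t=2,i=6
  bits 01001011100010101000010011101011 = 1267369195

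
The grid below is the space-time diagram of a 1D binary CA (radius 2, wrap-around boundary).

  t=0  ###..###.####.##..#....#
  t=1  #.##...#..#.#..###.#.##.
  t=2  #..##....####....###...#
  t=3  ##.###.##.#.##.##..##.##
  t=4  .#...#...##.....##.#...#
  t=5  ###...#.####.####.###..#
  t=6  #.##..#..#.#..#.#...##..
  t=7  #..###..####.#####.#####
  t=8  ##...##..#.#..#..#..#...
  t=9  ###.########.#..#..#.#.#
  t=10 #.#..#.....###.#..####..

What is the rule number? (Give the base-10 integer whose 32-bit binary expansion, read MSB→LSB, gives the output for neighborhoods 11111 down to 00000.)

  [31] ##### => .  t=7,i=15
  [30] ####. => .  t=0,i=1
  [29] ###.# => #  t=0,i=7
  [28] ###.. => #  t=0,i=2
  [27] ##.## => .  t=0,i=8
  [26] ##.#. => #  t=1,i=18
  [25] ##..# => #  t=0,i=3
  [24] ##... => #  t=1,i=4
  [23] #.### => .  t=0,i=9
  [22] #.##. => .  t=0,i=14
  [21] #.#.# => #  t=1,i=0
  [20] #.#.. => #  t=1,i=12
  [19] #..## => .  t=0,i=4
  [18] #..#. => #  t=0,i=17
  [17] #...# => .  t=1,i=5
  [16] #.... => .  t=0,i=20
  [15] .#### => #  t=0,i=0
  [14] .###. => .  t=0,i=6
  [13] .##.# => .  t=1,i=22
  [12] .##.. => #  t=0,i=15
  [11] .#.## => .  t=1,i=1
  [10] .#.#. => #  t=1,i=11
  [9] .#..# => .  t=1,i=8
  [8] .#... => #  t=0,i=19
  [7] ..### => .  t=0,i=5
  [6] ..##. => #  t=2,i=3
  [5] ..#.# => #  t=1,i=10
  [4] ..#.. => .  t=0,i=18
  [3] ...## => #  t=0,i=22
  [2] ...#. => .  t=1,i=6
  [1] ....# => #  t=0,i=21
  [0] ..... => #  t=4,i=13
  bits 00110111001101001001010101101011 = 926193003

926193003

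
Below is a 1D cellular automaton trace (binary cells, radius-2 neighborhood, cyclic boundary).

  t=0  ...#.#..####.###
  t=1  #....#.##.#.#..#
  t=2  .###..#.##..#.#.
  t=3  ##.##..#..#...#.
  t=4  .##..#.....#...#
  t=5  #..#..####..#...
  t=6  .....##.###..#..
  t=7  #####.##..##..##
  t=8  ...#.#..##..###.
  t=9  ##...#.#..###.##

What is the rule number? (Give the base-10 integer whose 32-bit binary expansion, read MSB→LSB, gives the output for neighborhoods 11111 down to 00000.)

  [31] ##### => .  t=7,i=0
  [30] ####. => #  t=0,i=10
  [29] ###.# => .  t=0,i=11
  [28] ###.. => #  t=0,i=15
  [27] ##.## => #  t=0,i=12
  [26] ##.#. => #  t=1,i=9
  [25] ##..# => #  t=2,i=4
  [24] ##... => #  t=0,i=0
  [23] #.### => .  t=0,i=13
  [22] #.##. => .  t=1,i=7
  [21] #.#.# => .  t=1,i=10
  [20] #.#.. => #  t=0,i=5
  [19] #..## => #  t=0,i=7
  [18] #..#. => .  t=2,i=5
  [17] #...# => .  t=0,i=1
  [16] #.... => #  t=1,i=2
  [15] .#### => .  t=0,i=9
  [14] .###. => .  t=0,i=14
  [13] .##.# => #  t=1,i=8
  [12] .##.. => .  t=1,i=0
  [11] .#.## => #  t=1,i=6
  [10] .#.#. => .  t=0,i=4
  [9] .#..# => .  t=0,i=6
  [8] .#... => #  t=3,i=11
  [7] ..### => #  t=0,i=8
  [6] ..##. => .  t=1,i=15
  [5] ..#.# => .  t=0,i=3
  [4] ..#.. => .  t=3,i=7
  [3] ...## => #  t=6,i=4
  [2] ...#. => .  t=0,i=2
  [1] ....# => #  t=1,i=3
  [0] ..... => #  t=4,i=8
  bits 01011111000110010010100110001011 = 1595484555

1595484555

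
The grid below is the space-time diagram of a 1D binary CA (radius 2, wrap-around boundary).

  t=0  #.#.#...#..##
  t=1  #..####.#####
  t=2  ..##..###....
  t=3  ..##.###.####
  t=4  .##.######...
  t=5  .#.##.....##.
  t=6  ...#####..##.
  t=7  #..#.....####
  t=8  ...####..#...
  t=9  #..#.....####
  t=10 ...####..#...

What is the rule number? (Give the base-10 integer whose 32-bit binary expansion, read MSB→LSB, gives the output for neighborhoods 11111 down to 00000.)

  [31] ##### => .  t=1,i=10
  [30] ####. => .  t=1,i=5
  [29] ###.# => #  t=0,i=0
  [28] ###.. => .  t=1,i=0
  [27] ##.## => #  t=1,i=7
  [26] ##.#. => .  t=0,i=1
  [25] ##..# => .  t=1,i=1
  [24] ##... => #  t=2,i=9
  [23] #.### => #  t=1,i=8
  [22] #.##. => #  t=5,i=3
  [21] #.#.# => .  t=0,i=2
  [20] #.#.. => #  t=0,i=4
  [19] #..## => #  t=0,i=10
  [18] #..#. => .  t=5,i=0
  [17] #...# => #  t=0,i=6
  [16] #.... => #  t=2,i=10
  [15] .#### => .  t=1,i=4
  [14] .###. => #  t=0,i=12
  [13] .##.# => .  t=3,i=3
  [12] .##.. => #  t=2,i=3
  [11] .#.## => .  t=5,i=2
  [10] .#.#. => #  t=0,i=3
  [9] .#..# => #  t=0,i=9
  [8] .#... => #  t=0,i=5
  [7] ..### => #  t=0,i=11
  [6] ..##. => #  t=2,i=2
  [5] ..#.# => .  t=5,i=1
  [4] ..#.. => #  t=0,i=8
  [3] ...## => .  t=2,i=1
  [2] ...#. => .  t=0,i=7
  [1] ....# => .  t=2,i=0
  [0] ..... => #  t=2,i=11
  bits 00101001110110110101011111010001 = 702240721

702240721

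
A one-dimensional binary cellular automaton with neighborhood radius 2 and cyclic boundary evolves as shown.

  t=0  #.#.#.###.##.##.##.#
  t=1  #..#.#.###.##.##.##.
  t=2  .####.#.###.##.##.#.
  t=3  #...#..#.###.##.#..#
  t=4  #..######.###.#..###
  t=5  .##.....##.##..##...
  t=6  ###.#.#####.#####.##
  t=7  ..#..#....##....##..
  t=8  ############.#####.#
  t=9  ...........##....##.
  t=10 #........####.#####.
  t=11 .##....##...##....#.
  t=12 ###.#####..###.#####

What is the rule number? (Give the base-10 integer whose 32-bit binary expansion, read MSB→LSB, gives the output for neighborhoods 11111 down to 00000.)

  ##### -> .   bit 31 = 0  t=4,i=5
  ####. -> .   bit 30 = 0  t=2,i=3
  ###.# -> #   bit 29 = 1  t=0,i=8
  ###.. -> .   bit 28 = 0  t=4,i=0
  ##.## -> #   bit 27 = 1  t=0,i=9
  ##.#. -> .   bit 26 = 0  t=0,i=1
  ##..# -> #   bit 25 = 1  t=4,i=1
  ##... -> .   bit 24 = 0  t=3,i=1
  #.### -> .   bit 23 = 0  t=0,i=6
  #.##. -> .   bit 22 = 0  t=0,i=10
  #.#.# -> .   bit 21 = 0  t=0,i=2
  #.#.. -> .   bit 20 = 0  t=1,i=0
  #..## -> #   bit 19 = 1  t=2,i=0
  #..#. -> #   bit 18 = 1  t=1,i=2
  #...# -> .   bit 17 = 0  t=3,i=2
  #.... -> #   bit 16 = 1  t=5,i=4
  .#### -> .   bit 15 = 0  t=2,i=2
  .###. -> #   bit 14 = 1  t=0,i=7
  .##.# -> #   bit 13 = 1  t=0,i=0
  .##.. -> #   bit 12 = 1  t=3,i=0
  .#.## -> #   bit 11 = 1  t=0,i=5
  .#.#. -> #   bit 10 = 1  t=0,i=3
  .#..# -> #   bit 9 = 1  t=1,i=1
  .#... -> #   bit 8 = 1  t=7,i=6
  ..### -> .   bit 7 = 0  t=2,i=1
  ..##. -> #   bit 6 = 1  t=3,i=19
  ..#.# -> #   bit 5 = 1  t=1,i=3
  ..#.. -> #   bit 4 = 1  t=3,i=4
  ...## -> #   bit 3 = 1  t=5,i=0
  ...#. -> #   bit 2 = 1  t=3,i=3
  ....# -> #   bit 1 = 1  t=5,i=6
  ..... -> .   bit 0 = 0  t=5,i=5
  bits 00101010000011010111111101111110 = 705527678

705527678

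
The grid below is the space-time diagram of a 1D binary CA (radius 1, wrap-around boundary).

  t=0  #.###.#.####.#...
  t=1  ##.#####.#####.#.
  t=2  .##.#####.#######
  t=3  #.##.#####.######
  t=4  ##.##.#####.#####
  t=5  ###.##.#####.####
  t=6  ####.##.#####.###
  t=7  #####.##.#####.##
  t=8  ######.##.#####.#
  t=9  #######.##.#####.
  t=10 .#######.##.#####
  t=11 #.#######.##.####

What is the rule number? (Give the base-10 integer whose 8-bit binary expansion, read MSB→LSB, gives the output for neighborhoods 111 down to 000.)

229

  nb ###: next=#  (t=0,i=3, bit7=1)
  nb ##.: next=#  (t=0,i=4, bit6=1)
  nb #.#: next=#  (t=0,i=1, bit5=1)
  nb #..: next=.  (t=0,i=14, bit4=0)
  nb .##: next=.  (t=0,i=2, bit3=0)
  nb .#.: next=#  (t=0,i=0, bit2=1)
  nb ..#: next=.  (t=0,i=16, bit1=0)
  nb ...: next=#  (t=0,i=15, bit0=1)
  bits 11100101 = 229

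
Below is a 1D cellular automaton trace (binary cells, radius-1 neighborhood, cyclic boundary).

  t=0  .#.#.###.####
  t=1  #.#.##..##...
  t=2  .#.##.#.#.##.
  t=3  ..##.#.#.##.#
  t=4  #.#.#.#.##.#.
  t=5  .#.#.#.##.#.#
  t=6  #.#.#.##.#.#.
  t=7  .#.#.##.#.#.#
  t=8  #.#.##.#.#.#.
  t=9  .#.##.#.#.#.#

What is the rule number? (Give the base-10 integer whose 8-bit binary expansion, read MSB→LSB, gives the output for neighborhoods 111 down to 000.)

57

  [7] ### => .  t=0,i=6
  [6] ##. => .  t=0,i=7
  [5] #.# => #  t=0,i=0
  [4] #.. => #  t=1,i=6
  [3] .## => #  t=0,i=5
  [2] .#. => .  t=0,i=1
  [1] ..# => .  t=1,i=7
  [0] ... => #  t=1,i=11
  bits 00111001 = 57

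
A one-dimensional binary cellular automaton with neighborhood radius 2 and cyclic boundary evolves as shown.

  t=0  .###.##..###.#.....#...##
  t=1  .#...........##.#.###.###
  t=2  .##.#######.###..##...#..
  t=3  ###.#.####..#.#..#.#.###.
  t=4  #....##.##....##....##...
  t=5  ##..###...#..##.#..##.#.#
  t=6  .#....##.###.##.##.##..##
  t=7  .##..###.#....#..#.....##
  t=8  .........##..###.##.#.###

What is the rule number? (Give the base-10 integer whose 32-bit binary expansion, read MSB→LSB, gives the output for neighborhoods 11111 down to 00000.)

  nb #####: next=#  (t=2,i=6, bit31=1)
  nb ####.: next=#  (t=2,i=9, bit30=1)
  nb ###.#: next=.  (t=0,i=3, bit29=0)
  nb ###..: next=#  (t=2,i=14, bit28=1)
  nb ##.##: next=.  (t=0,i=0, bit27=0)
  nb ##.#.: next=.  (t=0,i=12, bit26=0)
  nb ##..#: next=.  (t=0,i=7, bit25=0)
  nb ##...: next=#  (t=2,i=19, bit24=1)
  nb #.###: next=#  (t=0,i=1, bit23=1)
  nb #.##.: next=.  (t=0,i=5, bit22=0)
  nb #.#.#: next=.  (t=1,i=16, bit21=0)
  nb #.#..: next=#  (t=0,i=13, bit20=1)
  nb #..##: next=.  (t=0,i=8, bit19=0)
  nb #..#.: next=.  (t=3,i=11, bit18=0)
  nb #...#: next=.  (t=0,i=21, bit17=0)
  nb #....: next=.  (t=0,i=15, bit16=0)
  nb .####: next=.  (t=2,i=5, bit15=0)
  nb .###.: next=.  (t=0,i=2, bit14=0)
  nb .##.#: next=#  (t=0,i=24, bit13=1)
  nb .##..: next=.  (t=0,i=6, bit12=0)
  nb .#.##: next=#  (t=1,i=17, bit11=1)
  nb .#.#.: next=.  (t=3,i=13, bit10=0)
  nb .#..#: next=#  (t=3,i=15, bit9=1)
  nb .#...: next=#  (t=0,i=14, bit8=1)
  nb ..###: next=.  (t=0,i=9, bit7=0)
  nb ..##.: next=#  (t=0,i=23, bit6=1)
  nb ..#.#: next=.  (t=3,i=12, bit5=0)
  nb ..#..: next=#  (t=0,i=19, bit4=1)
  nb ...##: next=#  (t=0,i=22, bit3=1)
  nb ...#.: next=#  (t=0,i=18, bit2=1)
  nb ....#: next=.  (t=0,i=17, bit1=0)
  nb .....: next=#  (t=0,i=16, bit0=1)
  bits 11010001100100000010101101011101 = 3515886429

3515886429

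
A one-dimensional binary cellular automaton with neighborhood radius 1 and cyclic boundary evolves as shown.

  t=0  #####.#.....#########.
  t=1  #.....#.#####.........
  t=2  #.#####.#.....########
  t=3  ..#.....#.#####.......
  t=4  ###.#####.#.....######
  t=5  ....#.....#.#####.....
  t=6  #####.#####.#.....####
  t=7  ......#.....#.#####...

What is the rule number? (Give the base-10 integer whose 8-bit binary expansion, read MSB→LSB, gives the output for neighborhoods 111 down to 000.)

15

  nb ###: next=.  (t=0,i=1, bit7=0)
  nb ##.: next=.  (t=0,i=4, bit6=0)
  nb #.#: next=.  (t=0,i=5, bit5=0)
  nb #..: next=.  (t=0,i=7, bit4=0)
  nb .##: next=#  (t=0,i=0, bit3=1)
  nb .#.: next=#  (t=0,i=6, bit2=1)
  nb ..#: next=#  (t=0,i=11, bit1=1)
  nb ...: next=#  (t=0,i=8, bit0=1)
  bits 00001111 = 15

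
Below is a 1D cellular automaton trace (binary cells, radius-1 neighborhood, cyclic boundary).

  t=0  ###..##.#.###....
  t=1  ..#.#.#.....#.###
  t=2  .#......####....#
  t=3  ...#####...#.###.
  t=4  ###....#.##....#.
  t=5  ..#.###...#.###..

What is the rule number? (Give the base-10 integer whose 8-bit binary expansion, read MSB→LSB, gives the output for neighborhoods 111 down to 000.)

67

  [7] ### => .  t=0,i=1
  [6] ##. => #  t=0,i=2
  [5] #.# => .  t=0,i=7
  [4] #.. => .  t=0,i=3
  [3] .## => .  t=0,i=0
  [2] .#. => .  t=0,i=8
  [1] ..# => #  t=0,i=4
  [0] ... => #  t=0,i=14
  bits 01000011 = 67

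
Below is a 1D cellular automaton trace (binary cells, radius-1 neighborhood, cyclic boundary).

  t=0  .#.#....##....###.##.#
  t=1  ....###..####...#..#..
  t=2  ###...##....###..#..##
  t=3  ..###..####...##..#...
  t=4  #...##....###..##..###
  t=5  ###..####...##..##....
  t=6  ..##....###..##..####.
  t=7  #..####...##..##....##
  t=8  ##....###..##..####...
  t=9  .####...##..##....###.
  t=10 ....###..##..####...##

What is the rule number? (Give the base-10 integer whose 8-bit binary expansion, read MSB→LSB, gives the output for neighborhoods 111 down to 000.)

81

  ###|.  b7=0 t=0,i=15
  ##.|#  b6=1 t=0,i=9
  #.#|.  b5=0 t=0,i=0
  #..|#  b4=1 t=0,i=4
  .##|.  b3=0 t=0,i=8
  .#.|.  b2=0 t=0,i=1
  ..#|.  b1=0 t=0,i=7
  ...|#  b0=1 t=0,i=5
  bits 01010001 = 81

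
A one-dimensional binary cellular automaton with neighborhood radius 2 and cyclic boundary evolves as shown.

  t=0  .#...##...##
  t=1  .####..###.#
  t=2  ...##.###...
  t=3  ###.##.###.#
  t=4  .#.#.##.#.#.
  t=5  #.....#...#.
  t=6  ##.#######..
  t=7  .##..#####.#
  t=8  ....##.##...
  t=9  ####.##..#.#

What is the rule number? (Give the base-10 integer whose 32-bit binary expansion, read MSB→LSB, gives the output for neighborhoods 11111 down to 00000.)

  #####|#  b31=1 t=6,i=5
  ####.|#  b30=1 t=1,i=3
  ###.#|.  b29=0 t=1,i=9
  ###..|#  b28=1 t=1,i=4
  ##.##|#  b27=1 t=2,i=5
  ##.#.|.  b26=0 t=0,i=0
  ##..#|.  b25=0 t=1,i=5
  ##...|#  b24=1 t=0,i=7
  #.###|.  b23=0 t=1,i=1
  #.##.|.  b22=0 t=3,i=4
  #.#.#|.  b21=0 t=1,i=11
  #.#..|#  b20=1 t=0,i=1
  #..##|#  b19=1 t=1,i=6
  #..#.|#  b18=1 t=4,i=0
  #...#|#  b17=1 t=0,i=3
  #....|.  b16=0 t=2,i=10
  .####|.  b15=0 t=1,i=2
  .###.|#  b14=1 t=1,i=8
  .##.#|#  b13=1 t=0,i=11
  .##..|.  b12=0 t=0,i=6
  .#.##|.  b11=0 t=1,i=0
  .#.#.|.  b10=0 t=4,i=2
  .#..#|.  b9=0 t=4,i=11
  .#...|#  b8=1 t=0,i=2
  ..###|#  b7=1 t=1,i=7
  ..##.|.  b6=0 t=0,i=5
  ..#.#|.  b5=0 t=4,i=1
  ..#..|#  b4=1 t=5,i=6
  ...##|#  b3=1 t=0,i=4
  ...#.|#  b2=1 t=5,i=5
  ....#|#  b1=1 t=2,i=1
  .....|#  b0=1 t=2,i=0
  bits 11011001000111100110000110011111 = 3642646943

3642646943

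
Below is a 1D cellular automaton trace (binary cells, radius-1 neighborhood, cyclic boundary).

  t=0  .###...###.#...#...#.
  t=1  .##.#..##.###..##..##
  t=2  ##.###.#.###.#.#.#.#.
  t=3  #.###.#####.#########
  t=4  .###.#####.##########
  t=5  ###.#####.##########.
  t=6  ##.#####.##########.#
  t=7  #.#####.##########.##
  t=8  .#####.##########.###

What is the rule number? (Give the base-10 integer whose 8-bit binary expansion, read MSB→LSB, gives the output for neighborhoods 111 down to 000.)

188

  nb ###: next=#  (t=0,i=2, bit7=1)
  nb ##.: next=.  (t=0,i=3, bit6=0)
  nb #.#: next=#  (t=0,i=10, bit5=1)
  nb #..: next=#  (t=0,i=4, bit4=1)
  nb .##: next=#  (t=0,i=1, bit3=1)
  nb .#.: next=#  (t=0,i=11, bit2=1)
  nb ..#: next=.  (t=0,i=0, bit1=0)
  nb ...: next=.  (t=0,i=5, bit0=0)
  bits 10111100 = 188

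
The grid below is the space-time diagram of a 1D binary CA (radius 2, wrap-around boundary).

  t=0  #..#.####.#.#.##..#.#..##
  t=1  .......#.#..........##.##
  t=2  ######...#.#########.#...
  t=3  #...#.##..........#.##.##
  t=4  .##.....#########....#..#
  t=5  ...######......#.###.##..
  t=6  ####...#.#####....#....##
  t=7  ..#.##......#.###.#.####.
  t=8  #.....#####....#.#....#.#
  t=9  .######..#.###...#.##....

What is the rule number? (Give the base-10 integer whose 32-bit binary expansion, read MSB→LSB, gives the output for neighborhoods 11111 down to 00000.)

1158898331

  nb #####: next=.  (t=2,i=2, bit31=0)
  nb ####.: next=#  (t=0,i=7, bit30=1)
  nb ###.#: next=.  (t=0,i=8, bit29=0)
  nb ###..: next=.  (t=0,i=0, bit28=0)
  nb ##.##: next=.  (t=1,i=22, bit27=0)
  nb ##.#.: next=#  (t=0,i=9, bit26=1)
  nb ##..#: next=.  (t=0,i=1, bit25=0)
  nb ##...: next=#  (t=1,i=0, bit24=1)
  nb #.###: next=.  (t=0,i=5, bit23=0)
  nb #.##.: next=.  (t=0,i=14, bit22=0)
  nb #.#.#: next=.  (t=0,i=10, bit21=0)
  nb #.#..: next=#  (t=0,i=20, bit20=1)
  nb #..##: next=.  (t=0,i=22, bit19=0)
  nb #..#.: next=.  (t=0,i=2, bit18=0)
  nb #...#: next=#  (t=2,i=7, bit17=1)
  nb #....: next=#  (t=1,i=1, bit16=1)
  nb .####: next=.  (t=0,i=6, bit15=0)
  nb .###.: next=#  (t=0,i=24, bit14=1)
  nb .##.#: next=#  (t=1,i=21, bit13=1)
  nb .##..: next=.  (t=0,i=15, bit12=0)
  nb .#.##: next=.  (t=0,i=4, bit11=0)
  nb .#.#.: next=.  (t=0,i=11, bit10=0)
  nb .#..#: next=#  (t=0,i=21, bit9=1)
  nb .#...: next=.  (t=1,i=10, bit8=0)
  nb ..###: next=#  (t=0,i=23, bit7=1)
  nb ..##.: next=.  (t=1,i=20, bit6=0)
  nb ..#.#: next=.  (t=0,i=3, bit5=0)
  nb ..#..: next=#  (t=4,i=21, bit4=1)
  nb ...##: next=#  (t=1,i=19, bit3=1)
  nb ...#.: next=.  (t=1,i=6, bit2=0)
  nb ....#: next=#  (t=1,i=5, bit1=1)
  nb .....: next=#  (t=1,i=2, bit0=1)
  bits 01000101000100110110001010011011 = 1158898331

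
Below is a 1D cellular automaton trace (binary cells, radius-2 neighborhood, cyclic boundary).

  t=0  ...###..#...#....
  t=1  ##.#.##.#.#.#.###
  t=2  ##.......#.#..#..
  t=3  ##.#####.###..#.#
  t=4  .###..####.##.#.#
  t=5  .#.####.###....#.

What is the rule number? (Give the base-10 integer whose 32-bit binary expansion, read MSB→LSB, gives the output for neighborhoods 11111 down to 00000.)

  [31] ##### => .  t=1,i=16
  [30] ####. => #  t=1,i=0
  [29] ###.# => #  t=1,i=1
  [28] ###.. => #  t=0,i=5
  [27] ##.## => #  t=3,i=2
  [26] ##.#. => .  t=1,i=2
  [25] ##..# => #  t=0,i=6
  [24] ##... => .  t=2,i=2
  [23] #.### => #  t=1,i=14
  [22] #.##. => .  t=1,i=5
  [21] #.#.# => .  t=1,i=3
  [20] #.#.. => #  t=2,i=11
  [19] #..## => #  t=2,i=16
  [18] #..#. => .  t=0,i=7
  [17] #...# => #  t=0,i=10
  [16] #.... => #  t=0,i=14
  [15] .#### => .  t=1,i=15
  [14] .###. => .  t=0,i=4
  [13] .##.# => .  t=1,i=6
  [12] .##.. => #  t=2,i=1
  [11] .#.## => .  t=1,i=4
  [10] .#.#. => #  t=1,i=9
  [9] .#..# => .  t=2,i=12
  [8] .#... => .  t=0,i=9
  [7] ..### => #  t=0,i=3
  [6] ..##. => #  t=2,i=0
  [5] ..#.# => #  t=2,i=9
  [4] ..#.. => #  t=0,i=8
  [3] ...## => .  t=0,i=2
  [2] ...#. => .  t=0,i=11
  [1] ....# => #  t=0,i=1
  [0] ..... => #  t=0,i=0
  bits 01111010100110110001010011110011 = 2056983795

2056983795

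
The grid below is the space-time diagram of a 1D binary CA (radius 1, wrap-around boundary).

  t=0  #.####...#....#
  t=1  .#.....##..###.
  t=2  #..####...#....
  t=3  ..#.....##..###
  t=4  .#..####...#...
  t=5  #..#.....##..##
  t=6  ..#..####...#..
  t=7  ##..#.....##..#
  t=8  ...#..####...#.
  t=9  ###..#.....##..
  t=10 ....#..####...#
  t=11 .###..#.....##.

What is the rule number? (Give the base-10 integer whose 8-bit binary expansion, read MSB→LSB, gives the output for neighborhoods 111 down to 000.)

35

  [7] ### => .  t=0,i=3
  [6] ##. => .  t=0,i=0
  [5] #.# => #  t=0,i=1
  [4] #.. => .  t=0,i=6
  [3] .## => .  t=0,i=2
  [2] .#. => .  t=0,i=9
  [1] ..# => #  t=0,i=8
  [0] ... => #  t=0,i=7
  bits 00100011 = 35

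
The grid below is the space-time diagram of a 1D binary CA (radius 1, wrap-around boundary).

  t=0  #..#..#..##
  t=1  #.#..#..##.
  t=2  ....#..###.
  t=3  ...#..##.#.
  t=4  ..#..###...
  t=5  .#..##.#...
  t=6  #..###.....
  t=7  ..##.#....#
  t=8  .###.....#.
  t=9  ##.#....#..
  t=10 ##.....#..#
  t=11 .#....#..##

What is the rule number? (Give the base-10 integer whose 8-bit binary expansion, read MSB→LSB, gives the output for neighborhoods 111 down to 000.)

74

  ### -> .   bit 7 = 0  t=0,i=10
  ##. -> #   bit 6 = 1  t=0,i=0
  #.# -> .   bit 5 = 0  t=1,i=1
  #.. -> .   bit 4 = 0  t=0,i=1
  .## -> #   bit 3 = 1  t=0,i=9
  .#. -> .   bit 2 = 0  t=0,i=3
  ..# -> #   bit 1 = 1  t=0,i=2
  ... -> .   bit 0 = 0  t=2,i=0
  bits 01001010 = 74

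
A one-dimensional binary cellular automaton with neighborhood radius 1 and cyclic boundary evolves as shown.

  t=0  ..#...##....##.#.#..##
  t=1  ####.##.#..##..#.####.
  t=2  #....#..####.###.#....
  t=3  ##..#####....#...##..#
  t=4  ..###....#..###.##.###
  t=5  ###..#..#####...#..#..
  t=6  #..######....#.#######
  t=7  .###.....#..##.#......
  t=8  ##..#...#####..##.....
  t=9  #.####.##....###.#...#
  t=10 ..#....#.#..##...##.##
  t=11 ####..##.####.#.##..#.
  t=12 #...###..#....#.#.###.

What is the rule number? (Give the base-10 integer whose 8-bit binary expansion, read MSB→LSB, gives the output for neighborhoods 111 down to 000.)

  ###|.  b7=0 t=1,i=1
  ##.|.  b6=0 t=0,i=7
  #.#|.  b5=0 t=0,i=14
  #..|#  b4=1 t=0,i=0
  .##|#  b3=1 t=0,i=6
  .#.|#  b2=1 t=0,i=2
  ..#|#  b1=1 t=0,i=1
  ...|.  b0=0 t=0,i=4
  bits 00011110 = 30

30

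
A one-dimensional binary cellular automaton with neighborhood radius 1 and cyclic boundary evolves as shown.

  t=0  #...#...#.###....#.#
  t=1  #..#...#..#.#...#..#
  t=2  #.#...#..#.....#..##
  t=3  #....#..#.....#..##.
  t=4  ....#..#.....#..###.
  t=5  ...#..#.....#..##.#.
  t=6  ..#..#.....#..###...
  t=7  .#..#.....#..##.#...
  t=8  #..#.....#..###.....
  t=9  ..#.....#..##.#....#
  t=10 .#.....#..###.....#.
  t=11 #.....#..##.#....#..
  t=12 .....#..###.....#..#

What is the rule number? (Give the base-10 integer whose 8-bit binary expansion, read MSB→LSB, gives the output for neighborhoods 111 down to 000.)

  ### -> .   bit 7 = 0  t=0,i=11
  ##. -> #   bit 6 = 1  t=0,i=0
  #.# -> .   bit 5 = 0  t=0,i=9
  #.. -> .   bit 4 = 0  t=0,i=1
  .## -> #   bit 3 = 1  t=0,i=10
  .#. -> .   bit 2 = 0  t=0,i=4
  ..# -> #   bit 1 = 1  t=0,i=3
  ... -> .   bit 0 = 0  t=0,i=2
  bits 01001010 = 74

74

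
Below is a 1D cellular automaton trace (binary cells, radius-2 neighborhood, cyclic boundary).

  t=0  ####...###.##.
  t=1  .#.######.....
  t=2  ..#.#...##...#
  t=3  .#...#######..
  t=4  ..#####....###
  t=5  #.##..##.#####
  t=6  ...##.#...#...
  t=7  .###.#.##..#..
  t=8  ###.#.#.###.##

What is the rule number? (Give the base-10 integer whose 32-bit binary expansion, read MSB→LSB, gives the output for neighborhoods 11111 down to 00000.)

  [31] ##### => .  t=1,i=5
  [30] ####. => .  t=0,i=2
  [29] ###.# => .  t=0,i=9
  [28] ###.. => #  t=0,i=3
  [27] ##.## => .  t=0,i=10
  [26] ##.#. => #  t=6,i=5
  [25] ##..# => #  t=4,i=0
  [24] ##... => #  t=0,i=4
  [23] #.### => .  t=0,i=0
  [22] #.##. => .  t=0,i=11
  [21] #.#.# => .  t=7,i=5
  [20] #.#.. => .  t=2,i=4
  [19] #..## => .  t=4,i=1
  [18] #..#. => #  t=2,i=1
  [17] #...# => #  t=0,i=5
  [16] #.... => .  t=1,i=10
  [15] .#### => #  t=0,i=1
  [14] .###. => #  t=0,i=8
  [13] .##.# => .  t=0,i=12
  [12] .##.. => #  t=2,i=9
  [11] .#.## => #  t=1,i=2
  [10] .#.#. => .  t=2,i=3
  [9] .#..# => .  t=2,i=0
  [8] .#... => #  t=2,i=5
  [7] ..### => #  t=0,i=7
  [6] ..##. => #  t=2,i=8
  [5] ..#.# => .  t=1,i=1
  [4] ..#.. => .  t=2,i=13
  [3] ...## => #  t=0,i=6
  [2] ...#. => .  t=1,i=0
  [1] ....# => #  t=1,i=13
  [0] ..... => .  t=1,i=11
  bits 00010111000001101101100111001010 = 386324938

386324938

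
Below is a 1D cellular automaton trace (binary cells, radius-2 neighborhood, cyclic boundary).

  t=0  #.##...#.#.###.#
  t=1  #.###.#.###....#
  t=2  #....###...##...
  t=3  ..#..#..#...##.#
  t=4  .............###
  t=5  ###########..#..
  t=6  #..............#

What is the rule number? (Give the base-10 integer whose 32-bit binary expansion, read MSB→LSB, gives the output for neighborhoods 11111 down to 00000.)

91831429

  ##### -> .   bit 31 = 0  t=5,i=2
  ####. -> .   bit 30 = 0  t=5,i=9
  ###.# -> .   bit 29 = 0  t=0,i=13
  ###.. -> .   bit 28 = 0  t=1,i=10
  ##.## -> .   bit 27 = 0  t=0,i=1
  ##.#. -> #   bit 26 = 1  t=1,i=5
  ##..# -> .   bit 25 = 0  t=5,i=11
  ##... -> #   bit 24 = 1  t=0,i=4
  #.### -> .   bit 23 = 0  t=0,i=11
  #.##. -> #   bit 22 = 1  t=0,i=2
  #.#.# -> #   bit 21 = 1  t=0,i=9
  #.#.. -> #   bit 20 = 1  t=3,i=15
  #..## -> #   bit 19 = 1  t=5,i=15
  #..#. -> .   bit 18 = 0  t=3,i=1
  #...# -> .   bit 17 = 0  t=0,i=5
  #.... -> #   bit 16 = 1  t=1,i=12
  .#### -> .   bit 15 = 0  t=5,i=1
  .###. -> .   bit 14 = 0  t=0,i=12
  .##.# -> #   bit 13 = 1  t=0,i=0
  .##.. -> #   bit 12 = 1  t=0,i=3
  .#.## -> #   bit 11 = 1  t=0,i=10
  .#.#. -> #   bit 10 = 1  t=0,i=8
  .#..# -> .   bit 9 = 0  t=3,i=0
  .#... -> .   bit 8 = 0  t=2,i=1
  ..### -> #   bit 7 = 1  t=2,i=5
  ..##. -> .   bit 6 = 0  t=1,i=15
  ..#.# -> .   bit 5 = 0  t=0,i=7
  ..#.. -> .   bit 4 = 0  t=2,i=0
  ...## -> .   bit 3 = 0  t=1,i=14
  ...#. -> #   bit 2 = 1  t=0,i=6
  ....# -> .   bit 1 = 0  t=1,i=13
  ..... -> #   bit 0 = 1  t=4,i=2
  bits 00000101011110010011110010000101 = 91831429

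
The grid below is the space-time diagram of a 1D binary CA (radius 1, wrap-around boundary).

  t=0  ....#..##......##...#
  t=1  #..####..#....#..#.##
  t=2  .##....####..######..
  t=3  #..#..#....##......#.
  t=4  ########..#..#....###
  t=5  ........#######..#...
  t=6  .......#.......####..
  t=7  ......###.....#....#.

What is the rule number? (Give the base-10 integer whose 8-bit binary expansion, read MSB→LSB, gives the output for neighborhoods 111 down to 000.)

  ###|.  b7=0 t=1,i=4
  ##.|.  b6=0 t=0,i=8
  #.#|#  b5=1 t=1,i=18
  #..|#  b4=1 t=0,i=0
  .##|.  b3=0 t=0,i=7
  .#.|#  b2=1 t=0,i=4
  ..#|#  b1=1 t=0,i=3
  ...|.  b0=0 t=0,i=1
  bits 00110110 = 54

54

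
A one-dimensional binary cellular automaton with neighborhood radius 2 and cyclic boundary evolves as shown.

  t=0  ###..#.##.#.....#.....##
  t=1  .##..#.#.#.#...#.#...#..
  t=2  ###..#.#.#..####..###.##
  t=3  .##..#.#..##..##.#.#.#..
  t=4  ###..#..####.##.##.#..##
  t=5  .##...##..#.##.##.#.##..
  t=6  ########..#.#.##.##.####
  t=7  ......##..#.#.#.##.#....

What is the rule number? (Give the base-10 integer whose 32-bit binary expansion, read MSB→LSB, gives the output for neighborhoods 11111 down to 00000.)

  ##### -> .   bit 31 = 0  t=0,i=0
  ####. -> #   bit 30 = 1  t=0,i=1
  ###.# -> .   bit 29 = 0  t=2,i=20
  ###.. -> #   bit 28 = 1  t=0,i=2
  ##.## -> #   bit 27 = 1  t=2,i=21
  ##.#. -> #   bit 26 = 1  t=0,i=9
  ##..# -> .   bit 25 = 0  t=0,i=3
  ##... -> #   bit 24 = 1  t=5,i=3
  #.### -> .   bit 23 = 0  t=2,i=22
  #.##. -> #   bit 22 = 1  t=0,i=7
  #.#.# -> #   bit 21 = 1  t=1,i=7
  #.#.. -> .   bit 20 = 0  t=0,i=10
  #..## -> #   bit 19 = 1  t=2,i=11
  #..#. -> .   bit 18 = 0  t=0,i=4
  #...# -> #   bit 17 = 1  t=1,i=13
  #.... -> .   bit 16 = 0  t=0,i=12
  .#### -> .   bit 15 = 0  t=0,i=23
  .###. -> #   bit 14 = 1  t=2,i=19
  .##.# -> .   bit 13 = 0  t=0,i=8
  .##.. -> #   bit 12 = 1  t=1,i=2
  .#.## -> .   bit 11 = 0  t=0,i=6
  .#.#. -> .   bit 10 = 0  t=1,i=6
  .#..# -> #   bit 9 = 1  t=2,i=10
  .#... -> #   bit 8 = 1  t=0,i=11
  ..### -> .   bit 7 = 0  t=0,i=22
  ..##. -> #   bit 6 = 1  t=1,i=1
  ..#.# -> #   bit 5 = 1  t=0,i=5
  ..#.. -> .   bit 4 = 0  t=0,i=16
  ...## -> #   bit 3 = 1  t=0,i=21
  ...#. -> #   bit 2 = 1  t=0,i=15
  ....# -> .   bit 1 = 0  t=0,i=14
  ..... -> .   bit 0 = 0  t=0,i=13
  bits 01011101011010100101001101101100 = 1567249260

1567249260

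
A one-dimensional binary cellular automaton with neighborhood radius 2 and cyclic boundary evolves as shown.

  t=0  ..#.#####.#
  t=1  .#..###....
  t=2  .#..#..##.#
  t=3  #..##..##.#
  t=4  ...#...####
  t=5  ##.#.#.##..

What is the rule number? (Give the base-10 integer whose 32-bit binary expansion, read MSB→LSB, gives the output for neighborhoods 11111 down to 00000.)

2313659602

  nb #####: next=#  (t=0,i=6, bit31=1)
  nb ####.: next=.  (t=0,i=7, bit30=0)
  nb ###.#: next=.  (t=0,i=8, bit29=0)
  nb ###..: next=.  (t=1,i=6, bit28=0)
  nb ##.##: next=#  (t=3,i=9, bit27=1)
  nb ##.#.: next=.  (t=0,i=9, bit26=0)
  nb ##..#: next=.  (t=3,i=1, bit25=0)
  nb ##...: next=#  (t=1,i=7, bit24=1)
  nb #.###: next=#  (t=0,i=4, bit23=1)
  nb #.##.: next=#  (t=3,i=10, bit22=1)
  nb #.#.#: next=#  (t=2,i=10, bit21=1)
  nb #.#..: next=.  (t=0,i=10, bit20=0)
  nb #..##: next=.  (t=1,i=3, bit19=0)
  nb #..#.: next=#  (t=0,i=1, bit18=1)
  nb #...#: next=#  (t=4,i=1, bit17=1)
  nb #....: next=#  (t=1,i=8, bit16=1)
  nb .####: next=#  (t=0,i=5, bit15=1)
  nb .###.: next=.  (t=1,i=5, bit14=0)
  nb .##.#: next=#  (t=2,i=8, bit13=1)
  nb .##..: next=.  (t=3,i=0, bit12=0)
  nb .#.##: next=.  (t=0,i=3, bit11=0)
  nb .#.#.: next=#  (t=2,i=0, bit10=1)
  nb .#..#: next=.  (t=0,i=0, bit9=0)
  nb .#...: next=.  (t=4,i=4, bit8=0)
  nb ..###: next=#  (t=1,i=4, bit7=1)
  nb ..##.: next=#  (t=2,i=7, bit6=1)
  nb ..#.#: next=.  (t=0,i=2, bit5=0)
  nb ..#..: next=#  (t=1,i=1, bit4=1)
  nb ...##: next=.  (t=4,i=6, bit3=0)
  nb ...#.: next=.  (t=1,i=0, bit2=0)
  nb ....#: next=#  (t=1,i=10, bit1=1)
  nb .....: next=.  (t=1,i=9, bit0=0)
  bits 10001001111001111010010011010010 = 2313659602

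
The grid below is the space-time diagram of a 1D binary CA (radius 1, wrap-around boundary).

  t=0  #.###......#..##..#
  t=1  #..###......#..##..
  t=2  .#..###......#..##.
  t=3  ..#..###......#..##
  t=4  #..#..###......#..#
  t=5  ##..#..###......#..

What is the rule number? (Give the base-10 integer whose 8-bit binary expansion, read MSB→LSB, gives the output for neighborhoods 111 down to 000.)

208

  ### -> #   bit 7 = 1  t=0,i=3
  ##. -> #   bit 6 = 1  t=0,i=0
  #.# -> .   bit 5 = 0  t=0,i=1
  #.. -> #   bit 4 = 1  t=0,i=5
  .## -> .   bit 3 = 0  t=0,i=2
  .#. -> .   bit 2 = 0  t=0,i=11
  ..# -> .   bit 1 = 0  t=0,i=10
  ... -> .   bit 0 = 0  t=0,i=6
  bits 11010000 = 208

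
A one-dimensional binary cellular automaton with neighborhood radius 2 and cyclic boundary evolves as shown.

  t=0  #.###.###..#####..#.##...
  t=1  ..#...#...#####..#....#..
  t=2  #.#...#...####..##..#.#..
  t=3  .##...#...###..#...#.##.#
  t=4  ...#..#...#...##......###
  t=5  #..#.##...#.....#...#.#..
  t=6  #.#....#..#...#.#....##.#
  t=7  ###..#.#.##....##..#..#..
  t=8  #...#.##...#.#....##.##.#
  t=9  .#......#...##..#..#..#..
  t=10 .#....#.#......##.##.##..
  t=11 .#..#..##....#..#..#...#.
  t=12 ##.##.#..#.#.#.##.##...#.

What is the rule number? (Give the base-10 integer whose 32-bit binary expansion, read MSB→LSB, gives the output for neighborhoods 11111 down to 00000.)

  #####|#  b31=1 t=0,i=13
  ####.|#  b30=1 t=0,i=14
  ###.#|.  b29=0 t=0,i=4
  ###..|.  b28=0 t=0,i=8
  ##.##|.  b27=0 t=0,i=5
  ##.#.|#  b26=1 t=3,i=23
  ##..#|.  b25=0 t=0,i=9
  ##...|#  b24=1 t=0,i=22
  #.###|#  b23=1 t=0,i=2
  #.##.|.  b22=0 t=0,i=20
  #.#.#|#  b21=1 t=3,i=24
  #.#..|#  b20=1 t=2,i=2
  #..##|#  b19=1 t=0,i=10
  #..#.|#  b18=1 t=0,i=17
  #...#|.  b17=0 t=0,i=23
  #....|.  b16=0 t=1,i=19
  .####|#  b15=1 t=0,i=12
  .###.|.  b14=0 t=0,i=3
  .##.#|#  b13=1 t=3,i=22
  .##..|.  b12=0 t=0,i=21
  .#.##|.  b11=0 t=0,i=1
  .#.#.|#  b10=1 t=2,i=1
  .#..#|.  b9=0 t=2,i=23
  .#...|.  b8=0 t=1,i=3
  ..###|#  b7=1 t=0,i=11
  ..##.|.  b6=0 t=2,i=16
  ..#.#|.  b5=0 t=0,i=0
  ..#..|#  b4=1 t=1,i=2
  ...##|.  b3=0 t=1,i=9
  ...#.|.  b2=0 t=0,i=24
  ....#|#  b1=1 t=1,i=0
  .....|.  b0=0 t=4,i=18
  bits 11000101101111001010010010010010 = 3317474450

3317474450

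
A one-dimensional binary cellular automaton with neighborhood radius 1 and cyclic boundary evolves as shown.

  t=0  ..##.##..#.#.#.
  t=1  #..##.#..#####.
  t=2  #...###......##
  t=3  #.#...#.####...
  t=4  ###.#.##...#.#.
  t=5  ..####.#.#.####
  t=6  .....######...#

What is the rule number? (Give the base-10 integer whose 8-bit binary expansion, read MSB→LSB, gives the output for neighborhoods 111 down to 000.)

  ### -> .   bit 7 = 0  t=1,i=10
  ##. -> #   bit 6 = 1  t=0,i=3
  #.# -> #   bit 5 = 1  t=0,i=4
  #.. -> .   bit 4 = 0  t=0,i=7
  .## -> .   bit 3 = 0  t=0,i=2
  .#. -> #   bit 2 = 1  t=0,i=9
  ..# -> .   bit 1 = 0  t=0,i=1
  ... -> #   bit 0 = 1  t=0,i=0
  bits 01100101 = 101

101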